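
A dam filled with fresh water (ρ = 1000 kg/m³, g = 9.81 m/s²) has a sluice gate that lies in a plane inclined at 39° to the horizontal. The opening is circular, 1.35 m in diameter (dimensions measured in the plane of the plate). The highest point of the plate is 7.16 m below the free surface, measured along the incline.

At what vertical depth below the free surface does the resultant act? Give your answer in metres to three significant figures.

γ = ρg = 1000 × 9.81 = 9810 N/m³ = 9.81 kN/m³.
Let θ = 39° be the plate's angle to the horizontal; measure y along the incline from where the plane meets the free surface. Vertical depth h = y·sinθ with sinθ = 0.629320.
The centroid is at the centre, 0.675 m below the top of the plate, so y_c = 7.16 + 0.675 = 7.835 m and h_c = 7.835 × 0.629320 = 4.93072 m.
A = π(0.675)² = 1.43139 m².
Resultant F = γ·h_c·A = 9.81 × 4.93072 × 1.43139 = 69.2369 kN.
I_c = πr⁴/4 = π × 0.675⁴/4 = 0.163044 m⁴.
Centre of pressure: y_p = y_c + I_c/(y_c·A) = 7.835 + 0.163044/(7.835 × 1.43139) = 7.835 + 0.0145381 = 7.84954 m along the plane.
Vertically, h_p = y_p·sinθ = 7.84954 × 0.629320 = 4.93987 m.

h_p = 4.94 m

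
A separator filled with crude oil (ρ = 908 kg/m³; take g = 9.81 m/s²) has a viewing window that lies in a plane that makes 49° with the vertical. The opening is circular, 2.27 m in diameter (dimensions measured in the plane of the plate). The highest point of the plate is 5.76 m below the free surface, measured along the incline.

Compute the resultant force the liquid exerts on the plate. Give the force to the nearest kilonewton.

F ≈ 163 kN

γ = ρg = 908 × 9.81 / 1000 = 8.90748 kN/m³.
The plate makes 49° with the vertical, i.e. θ = 90° − 49° = 41° to the horizontal. Measuring y along the incline from the free-surface line, vertical depth h = y·sinθ with sinθ = 0.656059.
The centroid is at the centre, 1.135 m below the top of the plate, so y_c = 5.76 + 1.135 = 6.895 m and h_c = 6.895 × 0.656059 = 4.52353 m.
A = π(1.135)² = 4.04708 m².
Resultant F = γ·h_c·A = 8.90748 × 4.52353 × 4.04708 = 163.07 kN.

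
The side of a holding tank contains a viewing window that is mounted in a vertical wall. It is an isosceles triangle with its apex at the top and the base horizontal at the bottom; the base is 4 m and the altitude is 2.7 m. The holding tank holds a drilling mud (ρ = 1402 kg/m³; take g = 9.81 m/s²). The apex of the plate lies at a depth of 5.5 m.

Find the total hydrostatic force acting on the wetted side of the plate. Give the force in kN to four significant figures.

F ≈ 542.2 kN

γ = ρg = 1402 × 9.81 / 1000 = 13.75362 kN/m³.
With the apex up, the centroid sits 2h/3 = 2 × 2.7/3 = 1.8 m below the apex, so the centroid depth is h_c = 5.5 + 1.8 = 7.3 m.
A = ½ × 4 × 2.7 = 5.4 m².
Resultant F = γ·h_c·A = 13.75362 × 7.3 × 5.4 = 542.168 kN.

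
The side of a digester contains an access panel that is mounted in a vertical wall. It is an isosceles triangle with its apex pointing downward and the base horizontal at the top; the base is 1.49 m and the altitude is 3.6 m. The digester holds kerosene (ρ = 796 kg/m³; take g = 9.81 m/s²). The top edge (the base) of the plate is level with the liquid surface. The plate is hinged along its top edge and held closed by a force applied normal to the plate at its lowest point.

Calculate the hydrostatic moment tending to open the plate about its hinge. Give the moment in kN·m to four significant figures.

M ≈ 45.24 kN·m

γ = ρg = 796 × 9.81 / 1000 = 7.80876 kN/m³.
With the apex down, the centroid sits h/3 = 3.6/3 = 1.2 m below the base (the top edge), so the centroid depth is h_c = 1.2 m.
A = ½ × 1.49 × 3.6 = 2.682 m².
Resultant F = γ·h_c·A = 7.80876 × 1.2 × 2.682 = 25.1317 kN.
I_c = b·h³/36 = 1.49 × 3.6³/36 = 1.93104 m⁴.
Centre of pressure: y_p = y_c + I_c/(y_c·A) = 1.2 + 1.93104/(1.2 × 2.682) = 1.2 + 0.6 = 1.8 m along the plane.
The resultant acts 1.2 + 0.6 = 1.8 m (along the plate) below the hinge at the top edge, so the moment about the hinge is M = F × 1.8 = 25.1317 × 1.8 = 45.2371 kN·m.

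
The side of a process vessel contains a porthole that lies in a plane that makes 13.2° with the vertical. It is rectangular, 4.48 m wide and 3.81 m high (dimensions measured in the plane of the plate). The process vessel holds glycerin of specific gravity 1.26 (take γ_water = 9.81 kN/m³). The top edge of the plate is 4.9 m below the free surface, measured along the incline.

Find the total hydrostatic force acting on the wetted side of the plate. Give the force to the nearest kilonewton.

γ = 1.26 × 9.81 = 12.3606 kN/m³.
The plate makes 13.2° with the vertical, i.e. θ = 90° − 13.2° = 76.8° to the horizontal. Measuring y along the incline from the free-surface line, vertical depth h = y·sinθ with sinθ = 0.973579.
The centroid lies 3.81/2 = 1.905 m below the top edge, so y_c = 4.9 + 1.905 = 6.805 m and h_c = 6.805 × 0.973579 = 6.62521 m.
A = 4.48 × 3.81 = 17.0688 m².
Resultant F = γ·h_c·A = 12.3606 × 6.62521 × 17.0688 = 1397.79 kN.

F ≈ 1398 kN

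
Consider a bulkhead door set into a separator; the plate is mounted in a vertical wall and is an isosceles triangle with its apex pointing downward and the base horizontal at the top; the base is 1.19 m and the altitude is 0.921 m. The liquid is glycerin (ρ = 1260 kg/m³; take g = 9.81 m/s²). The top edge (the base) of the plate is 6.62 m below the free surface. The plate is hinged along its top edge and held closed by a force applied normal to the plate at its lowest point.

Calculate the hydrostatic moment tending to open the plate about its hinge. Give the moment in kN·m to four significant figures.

M ≈ 14.72 kN·m

γ = ρg = 1260 × 9.81 / 1000 = 12.3606 kN/m³.
With the apex down, the centroid sits h/3 = 0.921/3 = 0.307 m below the base (the top edge), so the centroid depth is h_c = 6.62 + 0.307 = 6.927 m.
A = ½ × 1.19 × 0.921 = 0.547995 m².
Resultant F = γ·h_c·A = 12.3606 × 6.927 × 0.547995 = 46.9204 kN.
I_c = b·h³/36 = 1.19 × 0.921³/36 = 0.025824 m⁴.
Centre of pressure: y_p = y_c + I_c/(y_c·A) = 6.927 + 0.025824/(6.927 × 0.547995) = 6.927 + 0.00680302 = 6.9338 m along the plane.
The resultant acts 0.307 + 0.00680302 = 0.313803 m (along the plate) below the hinge at the top edge, so the moment about the hinge is M = F × 0.313803 = 46.9204 × 0.313803 = 14.7238 kN·m.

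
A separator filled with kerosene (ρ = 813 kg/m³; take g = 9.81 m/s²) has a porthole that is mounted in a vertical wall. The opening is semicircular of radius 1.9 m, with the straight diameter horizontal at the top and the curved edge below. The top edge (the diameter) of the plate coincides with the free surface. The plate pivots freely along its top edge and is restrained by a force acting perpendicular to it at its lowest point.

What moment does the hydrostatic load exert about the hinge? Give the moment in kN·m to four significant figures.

γ = ρg = 813 × 9.81 / 1000 = 7.97553 kN/m³.
The centroid of a semicircle lies 4r/(3π) = 0.806385 m from the diameter, here below the top edge, so the centroid depth is h_c = 0.806385 m.
A = πr²/2 = π × 1.9²/2 = 5.67057 m².
Resultant F = γ·h_c·A = 7.97553 × 0.806385 × 5.67057 = 36.4694 kN.
I_c = (π/8 − 8/(9π))·r⁴ = 0.109757 × 1.9⁴ = 1.43036 m⁴.
Centre of pressure: y_p = y_c + I_c/(y_c·A) = 0.806385 + 1.43036/(0.806385 × 5.67057) = 0.806385 + 0.312807 = 1.11919 m along the plane.
The resultant acts 0.806385 + 0.312807 = 1.11919 m (along the plate) below the hinge at the top edge, so the moment about the hinge is M = F × 1.11919 = 36.4694 × 1.11919 = 40.8162 kN·m.

M ≈ 40.82 kN·m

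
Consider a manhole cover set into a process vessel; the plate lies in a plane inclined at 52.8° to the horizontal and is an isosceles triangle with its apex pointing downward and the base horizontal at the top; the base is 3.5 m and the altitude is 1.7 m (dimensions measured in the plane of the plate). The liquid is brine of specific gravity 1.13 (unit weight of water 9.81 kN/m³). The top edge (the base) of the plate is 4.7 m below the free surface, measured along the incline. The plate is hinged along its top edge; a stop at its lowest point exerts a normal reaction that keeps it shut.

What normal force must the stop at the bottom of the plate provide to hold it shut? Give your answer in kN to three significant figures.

P ≈ 48.6 kN

γ = 1.13 × 9.81 = 11.0853 kN/m³.
Let θ = 52.8° be the plate's angle to the horizontal; measure y along the incline from where the plane meets the free surface. Vertical depth h = y·sinθ with sinθ = 0.796530.
With the apex down, the centroid sits h/3 = 1.7/3 = 0.566667 m below the base (the top edge), so y_c = 4.7 + 0.566667 = 5.26667 m and h_c = 5.26667 × 0.796530 = 4.19506 m.
A = ½ × 3.5 × 1.7 = 2.975 m².
Resultant F = γ·h_c·A = 11.0853 × 4.19506 × 2.975 = 138.348 kN.
I_c = b·h³/36 = 3.5 × 1.7³/36 = 0.477653 m⁴.
Centre of pressure: y_p = y_c + I_c/(y_c·A) = 5.26667 + 0.477653/(5.26667 × 2.975) = 5.26667 + 0.0304852 = 5.29716 m along the plane.
The resultant acts 0.566667 + 0.0304852 = 0.597152 m (along the plate) below the hinge at the top edge, so the moment about the hinge is M = F × 0.597152 = 138.348 × 0.597152 = 82.6148 kN·m.
A normal force at the bottom, 1.7 m from the hinge, must supply this moment: P = 82.6148/1.7 = 48.5969 kN.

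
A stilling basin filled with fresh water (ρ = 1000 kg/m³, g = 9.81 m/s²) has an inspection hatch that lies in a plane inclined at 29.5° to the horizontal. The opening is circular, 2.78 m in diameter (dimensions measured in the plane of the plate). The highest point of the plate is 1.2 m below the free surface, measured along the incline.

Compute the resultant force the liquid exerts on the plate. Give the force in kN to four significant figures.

γ = ρg = 1000 × 9.81 = 9810 N/m³ = 9.81 kN/m³.
Let θ = 29.5° be the plate's angle to the horizontal; measure y along the incline from where the plane meets the free surface. Vertical depth h = y·sinθ with sinθ = 0.492424.
The centroid is at the centre, 1.39 m below the top of the plate, so y_c = 1.2 + 1.39 = 2.59 m and h_c = 2.59 × 0.492424 = 1.27538 m.
A = π(1.39)² = 6.06987 m².
Resultant F = γ·h_c·A = 9.81 × 1.27538 × 6.06987 = 75.943 kN.

F ≈ 75.94 kN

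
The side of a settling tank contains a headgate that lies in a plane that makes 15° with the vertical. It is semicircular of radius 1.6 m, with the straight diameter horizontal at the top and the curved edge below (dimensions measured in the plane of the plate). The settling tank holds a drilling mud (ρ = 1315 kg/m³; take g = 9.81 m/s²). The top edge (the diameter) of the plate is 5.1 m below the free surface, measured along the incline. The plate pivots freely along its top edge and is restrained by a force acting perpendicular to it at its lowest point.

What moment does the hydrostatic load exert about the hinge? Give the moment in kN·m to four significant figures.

γ = ρg = 1315 × 9.81 / 1000 = 12.90015 kN/m³.
The plate makes 15° with the vertical, i.e. θ = 90° − 15° = 75° to the horizontal. Measuring y along the incline from the free-surface line, vertical depth h = y·sinθ with sinθ = 0.965926.
The centroid of a semicircle lies 4r/(3π) = 0.679061 m from the diameter, here below the top edge, so y_c = 5.1 + 0.679061 = 5.77906 m and h_c = 5.77906 × 0.965926 = 5.58214 m.
A = πr²/2 = π × 1.6²/2 = 4.02124 m².
Resultant F = γ·h_c·A = 12.90015 × 5.58214 × 4.02124 = 289.571 kN.
I_c = (π/8 − 8/(9π))·r⁴ = 0.109757 × 1.6⁴ = 0.719303 m⁴.
Centre of pressure: y_p = y_c + I_c/(y_c·A) = 5.77906 + 0.719303/(5.77906 × 4.02124) = 5.77906 + 0.0309524 = 5.81001 m along the plane.
The resultant acts 0.679061 + 0.0309524 = 0.710013 m (along the plate) below the hinge at the top edge, so the moment about the hinge is M = F × 0.710013 = 289.571 × 0.710013 = 205.599 kN·m.

M ≈ 205.6 kN·m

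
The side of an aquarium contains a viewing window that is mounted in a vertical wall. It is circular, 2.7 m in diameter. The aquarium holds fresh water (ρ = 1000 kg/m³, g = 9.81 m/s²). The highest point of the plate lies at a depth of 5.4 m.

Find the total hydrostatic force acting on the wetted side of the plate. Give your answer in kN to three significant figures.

F ≈ 379 kN

γ = ρg = 1000 × 9.81 = 9810 N/m³ = 9.81 kN/m³.
The centroid is at the centre, 1.35 m below the top of the plate, so the centroid depth is h_c = 5.4 + 1.35 = 6.75 m.
A = π(1.35)² = 5.72555 m².
Resultant F = γ·h_c·A = 9.81 × 6.75 × 5.72555 = 379.132 kN.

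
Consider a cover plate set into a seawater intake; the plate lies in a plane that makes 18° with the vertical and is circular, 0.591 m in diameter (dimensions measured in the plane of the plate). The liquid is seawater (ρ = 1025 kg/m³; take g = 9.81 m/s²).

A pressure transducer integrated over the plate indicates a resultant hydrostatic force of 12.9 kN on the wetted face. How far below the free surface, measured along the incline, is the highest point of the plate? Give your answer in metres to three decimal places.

y_top ≈ 4.622 m

γ = ρg = 1025 × 9.81 / 1000 = 10.05525 kN/m³.
A = π(0.2955)² = 0.274325 m².
From F = γ·h_c·A, the centroid depth is h_c = 12.9/(10.05525 × 0.274325) = 4.67661 m.
The plate makes 18° with the vertical, i.e. θ = 90° − 18° = 72° to the horizontal. Measuring y along the incline from the free-surface line, vertical depth h = y·sinθ with sinθ = 0.951057.
Along the incline, y_c = h_c/sinθ = 4.67661/0.951057 = 4.91728 m.
The centroid is at the centre, 0.2955 m below the top of the plate, so the highest point sits at y_top = 4.91728 − 0.2955 = 4.62178 m along the incline.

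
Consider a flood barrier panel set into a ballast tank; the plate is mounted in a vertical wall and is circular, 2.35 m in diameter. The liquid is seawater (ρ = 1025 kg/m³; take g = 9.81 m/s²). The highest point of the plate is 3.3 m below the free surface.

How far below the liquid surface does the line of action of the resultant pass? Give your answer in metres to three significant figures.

γ = ρg = 1025 × 9.81 / 1000 = 10.05525 kN/m³.
The centroid is at the centre, 1.175 m below the top of the plate, so the centroid depth is h_c = 3.3 + 1.175 = 4.475 m.
A = π(1.175)² = 4.33736 m².
Resultant F = γ·h_c·A = 10.05525 × 4.475 × 4.33736 = 195.169 kN.
I_c = πr⁴/4 = π × 1.175⁴/4 = 1.49707 m⁴.
Centre of pressure: y_p = y_c + I_c/(y_c·A) = 4.475 + 1.49707/(4.475 × 4.33736) = 4.475 + 0.07713 = 4.55213 m along the plane.

h_p = 4.55 m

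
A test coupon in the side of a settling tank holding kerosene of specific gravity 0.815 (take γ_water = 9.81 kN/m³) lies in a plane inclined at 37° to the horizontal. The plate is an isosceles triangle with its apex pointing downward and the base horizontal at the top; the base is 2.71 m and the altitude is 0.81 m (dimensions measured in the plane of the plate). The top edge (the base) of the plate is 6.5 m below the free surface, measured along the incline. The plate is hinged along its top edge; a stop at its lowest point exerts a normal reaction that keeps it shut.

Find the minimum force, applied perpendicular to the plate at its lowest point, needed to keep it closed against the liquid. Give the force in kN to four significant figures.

P ≈ 12.16 kN

γ = 0.815 × 9.81 = 7.99515 kN/m³.
Let θ = 37° be the plate's angle to the horizontal; measure y along the incline from where the plane meets the free surface. Vertical depth h = y·sinθ with sinθ = 0.601815.
With the apex down, the centroid sits h/3 = 0.81/3 = 0.27 m below the base (the top edge), so y_c = 6.5 + 0.27 = 6.77 m and h_c = 6.77 × 0.601815 = 4.07429 m.
A = ½ × 2.71 × 0.81 = 1.09755 m².
Resultant F = γ·h_c·A = 7.99515 × 4.07429 × 1.09755 = 35.7522 kN.
I_c = b·h³/36 = 2.71 × 0.81³/36 = 0.0400057 m⁴.
Centre of pressure: y_p = y_c + I_c/(y_c·A) = 6.77 + 0.0400057/(6.77 × 1.09755) = 6.77 + 0.00538405 = 6.77538 m along the plane.
The resultant acts 0.27 + 0.00538405 = 0.275384 m (along the plate) below the hinge at the top edge, so the moment about the hinge is M = F × 0.275384 = 35.7522 × 0.275384 = 9.84558 kN·m.
A normal force at the bottom, 0.81 m from the hinge, must supply this moment: P = 9.84558/0.81 = 12.155 kN.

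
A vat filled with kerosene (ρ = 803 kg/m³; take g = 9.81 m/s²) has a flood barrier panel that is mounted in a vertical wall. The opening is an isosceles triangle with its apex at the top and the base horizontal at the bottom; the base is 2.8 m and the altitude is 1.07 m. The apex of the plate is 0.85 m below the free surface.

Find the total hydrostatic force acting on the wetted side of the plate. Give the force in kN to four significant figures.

γ = ρg = 803 × 9.81 / 1000 = 7.87743 kN/m³.
With the apex up, the centroid sits 2h/3 = 2 × 1.07/3 = 0.713333 m below the apex, so the centroid depth is h_c = 0.85 + 0.713333 = 1.56333 m.
A = ½ × 2.8 × 1.07 = 1.498 m².
Resultant F = γ·h_c·A = 7.87743 × 1.56333 × 1.498 = 18.4479 kN.

F ≈ 18.45 kN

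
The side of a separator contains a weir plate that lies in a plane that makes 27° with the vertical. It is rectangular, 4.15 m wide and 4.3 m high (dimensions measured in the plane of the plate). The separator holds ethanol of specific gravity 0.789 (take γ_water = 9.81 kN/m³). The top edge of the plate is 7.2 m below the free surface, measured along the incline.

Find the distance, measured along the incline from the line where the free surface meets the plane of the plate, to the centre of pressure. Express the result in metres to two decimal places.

γ = 0.789 × 9.81 = 7.74009 kN/m³.
The plate makes 27° with the vertical, i.e. θ = 90° − 27° = 63° to the horizontal. Measuring y along the incline from the free-surface line, vertical depth h = y·sinθ with sinθ = 0.891007.
The centroid lies 4.3/2 = 2.15 m below the top edge, so y_c = 7.2 + 2.15 = 9.35 m and h_c = 9.35 × 0.891007 = 8.33092 m.
A = 4.15 × 4.3 = 17.845 m².
Resultant F = γ·h_c·A = 7.74009 × 8.33092 × 17.845 = 1150.68 kN.
I_c = b·h³/12 = 4.15 × 4.3³/12 = 27.4962 m⁴.
Centre of pressure: y_p = y_c + I_c/(y_c·A) = 9.35 + 27.4962/(9.35 × 17.845) = 9.35 + 0.164795 = 9.51479 m along the plane.

y_p = 9.51 m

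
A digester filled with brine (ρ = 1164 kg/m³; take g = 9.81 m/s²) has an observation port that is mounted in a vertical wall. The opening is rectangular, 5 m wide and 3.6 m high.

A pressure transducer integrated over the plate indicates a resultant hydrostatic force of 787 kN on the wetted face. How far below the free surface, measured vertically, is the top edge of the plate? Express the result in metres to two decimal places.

d_top ≈ 2.03 m

γ = ρg = 1164 × 9.81 / 1000 = 11.41884 kN/m³.
A = 5 × 3.6 = 18 m².
From F = γ·h_c·A, the centroid depth is h_c = 787/(11.41884 × 18) = 3.82895 m.
The centroid lies 3.6/2 = 1.8 m below the top edge, so the top edge sits at h_top = 3.82895 − 1.8 = 2.02895 m below the surface.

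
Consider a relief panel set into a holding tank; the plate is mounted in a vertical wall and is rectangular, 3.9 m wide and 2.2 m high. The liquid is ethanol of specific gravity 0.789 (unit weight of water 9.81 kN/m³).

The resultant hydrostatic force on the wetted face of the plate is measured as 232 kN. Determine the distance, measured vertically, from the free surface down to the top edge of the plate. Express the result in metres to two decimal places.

d_top ≈ 2.39 m

γ = 0.789 × 9.81 = 7.74009 kN/m³.
A = 3.9 × 2.2 = 8.58 m².
From F = γ·h_c·A, the centroid depth is h_c = 232/(7.74009 × 8.58) = 3.49345 m.
The centroid lies 2.2/2 = 1.1 m below the top edge, so the top edge sits at h_top = 3.49345 − 1.1 = 2.39345 m below the surface.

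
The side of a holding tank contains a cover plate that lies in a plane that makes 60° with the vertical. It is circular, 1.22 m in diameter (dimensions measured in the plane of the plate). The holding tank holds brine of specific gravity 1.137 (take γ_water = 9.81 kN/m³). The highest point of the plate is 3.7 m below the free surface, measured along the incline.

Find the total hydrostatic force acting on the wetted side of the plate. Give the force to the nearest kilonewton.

γ = 1.137 × 9.81 = 11.15397 kN/m³.
The plate makes 60° with the vertical, i.e. θ = 90° − 60° = 30° to the horizontal. Measuring y along the incline from the free-surface line, vertical depth h = y·sinθ with sinθ = 0.500000.
The centroid is at the centre, 0.61 m below the top of the plate, so y_c = 3.7 + 0.61 = 4.31 m and h_c = 4.31 × 0.500000 = 2.155 m.
A = π(0.61)² = 1.16899 m².
Resultant F = γ·h_c·A = 11.15397 × 2.155 × 1.16899 = 28.0988 kN.

F ≈ 28 kN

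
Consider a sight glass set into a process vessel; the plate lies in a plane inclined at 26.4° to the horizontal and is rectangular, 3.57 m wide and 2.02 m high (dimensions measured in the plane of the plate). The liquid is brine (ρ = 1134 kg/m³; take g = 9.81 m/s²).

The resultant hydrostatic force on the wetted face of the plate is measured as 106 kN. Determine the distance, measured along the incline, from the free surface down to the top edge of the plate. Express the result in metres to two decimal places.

γ = ρg = 1134 × 9.81 / 1000 = 11.12454 kN/m³.
A = 3.57 × 2.02 = 7.2114 m².
From F = γ·h_c·A, the centroid depth is h_c = 106/(11.12454 × 7.2114) = 1.32131 m.
Let θ = 26.4° be the plate's angle to the horizontal; measure y along the incline from where the plane meets the free surface. Vertical depth h = y·sinθ with sinθ = 0.444635.
Along the incline, y_c = h_c/sinθ = 1.32131/0.444635 = 2.97167 m.
The centroid lies 2.02/2 = 1.01 m below the top edge, so the top edge sits at y_top = 2.97167 − 1.01 = 1.96167 m along the incline.

y_top ≈ 1.96 m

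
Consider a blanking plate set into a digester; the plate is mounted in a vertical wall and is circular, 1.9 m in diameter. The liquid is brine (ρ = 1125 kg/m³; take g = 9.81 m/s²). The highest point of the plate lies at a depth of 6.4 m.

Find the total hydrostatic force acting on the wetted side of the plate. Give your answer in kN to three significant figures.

F ≈ 230 kN

γ = ρg = 1125 × 9.81 / 1000 = 11.03625 kN/m³.
The centroid is at the centre, 0.95 m below the top of the plate, so the centroid depth is h_c = 6.4 + 0.95 = 7.35 m.
A = π(0.95)² = 2.83529 m².
Resultant F = γ·h_c·A = 11.03625 × 7.35 × 2.83529 = 229.989 kN.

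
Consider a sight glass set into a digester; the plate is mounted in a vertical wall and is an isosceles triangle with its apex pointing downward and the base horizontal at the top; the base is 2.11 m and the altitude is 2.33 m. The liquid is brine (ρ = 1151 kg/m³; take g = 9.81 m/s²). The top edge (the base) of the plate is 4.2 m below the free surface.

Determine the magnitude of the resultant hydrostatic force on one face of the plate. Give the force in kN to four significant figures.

F ≈ 138.1 kN

γ = ρg = 1151 × 9.81 / 1000 = 11.29131 kN/m³.
With the apex down, the centroid sits h/3 = 2.33/3 = 0.776667 m below the base (the top edge), so the centroid depth is h_c = 4.2 + 0.776667 = 4.97667 m.
A = ½ × 2.11 × 2.33 = 2.45815 m².
Resultant F = γ·h_c·A = 11.29131 × 4.97667 × 2.45815 = 138.131 kN.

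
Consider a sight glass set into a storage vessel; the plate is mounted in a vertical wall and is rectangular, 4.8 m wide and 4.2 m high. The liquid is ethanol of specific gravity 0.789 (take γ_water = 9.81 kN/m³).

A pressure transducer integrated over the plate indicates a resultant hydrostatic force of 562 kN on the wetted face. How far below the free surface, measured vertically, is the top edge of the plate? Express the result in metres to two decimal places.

γ = 0.789 × 9.81 = 7.74009 kN/m³.
A = 4.8 × 4.2 = 20.16 m².
From F = γ·h_c·A, the centroid depth is h_c = 562/(7.74009 × 20.16) = 3.60164 m.
The centroid lies 4.2/2 = 2.1 m below the top edge, so the top edge sits at h_top = 3.60164 − 2.1 = 1.50164 m below the surface.

d_top ≈ 1.50 m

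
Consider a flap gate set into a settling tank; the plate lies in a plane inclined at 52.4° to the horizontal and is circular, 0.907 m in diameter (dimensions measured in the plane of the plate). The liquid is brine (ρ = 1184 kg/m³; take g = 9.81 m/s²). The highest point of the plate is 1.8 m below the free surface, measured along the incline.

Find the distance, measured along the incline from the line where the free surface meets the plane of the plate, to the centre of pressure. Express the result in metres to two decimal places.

y_p = 2.28 m

γ = ρg = 1184 × 9.81 / 1000 = 11.61504 kN/m³.
Let θ = 52.4° be the plate's angle to the horizontal; measure y along the incline from where the plane meets the free surface. Vertical depth h = y·sinθ with sinθ = 0.792290.
The centroid is at the centre, 0.4535 m below the top of the plate, so y_c = 1.8 + 0.4535 = 2.2535 m and h_c = 2.2535 × 0.792290 = 1.78543 m.
A = π(0.4535)² = 0.646107 m².
Resultant F = γ·h_c·A = 11.61504 × 1.78543 × 0.646107 = 13.3989 kN.
I_c = πr⁴/4 = π × 0.4535⁴/4 = 0.03322 m⁴.
Centre of pressure: y_p = y_c + I_c/(y_c·A) = 2.2535 + 0.03322/(2.2535 × 0.646107) = 2.2535 + 0.0228159 = 2.27632 m along the plane.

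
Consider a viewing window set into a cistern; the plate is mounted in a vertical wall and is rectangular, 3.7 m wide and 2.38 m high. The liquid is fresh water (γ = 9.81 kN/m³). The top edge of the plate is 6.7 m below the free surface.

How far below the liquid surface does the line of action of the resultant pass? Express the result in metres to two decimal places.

h_p = 7.95 m

γ = 9.81 kN/m³.
The centroid lies 2.38/2 = 1.19 m below the top edge, so the centroid depth is h_c = 6.7 + 1.19 = 7.89 m.
A = 3.7 × 2.38 = 8.806 m².
Resultant F = γ·h_c·A = 9.81 × 7.89 × 8.806 = 681.592 kN.
I_c = b·h³/12 = 3.7 × 2.38³/12 = 4.15673 m⁴.
Centre of pressure: y_p = y_c + I_c/(y_c·A) = 7.89 + 4.15673/(7.89 × 8.806) = 7.89 + 0.0598268 = 7.94983 m along the plane.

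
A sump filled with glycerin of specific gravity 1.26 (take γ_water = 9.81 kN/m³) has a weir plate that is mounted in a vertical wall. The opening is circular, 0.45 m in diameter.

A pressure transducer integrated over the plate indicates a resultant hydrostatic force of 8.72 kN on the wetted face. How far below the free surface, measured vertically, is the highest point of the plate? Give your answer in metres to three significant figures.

d_top ≈ 4.21 m

γ = 1.26 × 9.81 = 12.3606 kN/m³.
A = π(0.225)² = 0.159043 m².
From F = γ·h_c·A, the centroid depth is h_c = 8.72/(12.3606 × 0.159043) = 4.4357 m.
The centroid is at the centre, 0.225 m below the top of the plate, so the highest point sits at h_top = 4.4357 − 0.225 = 4.2107 m below the surface.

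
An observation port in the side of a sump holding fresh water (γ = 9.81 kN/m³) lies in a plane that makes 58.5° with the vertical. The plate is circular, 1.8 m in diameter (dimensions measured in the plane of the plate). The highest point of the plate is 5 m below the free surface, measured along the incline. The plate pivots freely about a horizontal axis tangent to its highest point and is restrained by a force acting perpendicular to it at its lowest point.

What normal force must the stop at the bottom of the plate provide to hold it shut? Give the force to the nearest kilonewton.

γ = 9.81 kN/m³.
The plate makes 58.5° with the vertical, i.e. θ = 90° − 58.5° = 31.5° to the horizontal. Measuring y along the incline from the free-surface line, vertical depth h = y·sinθ with sinθ = 0.522499.
The centroid is at the centre, 0.9 m below the top of the plate, so y_c = 5 + 0.9 = 5.9 m and h_c = 5.9 × 0.522499 = 3.08274 m.
A = π(0.9)² = 2.54469 m².
Resultant F = γ·h_c·A = 9.81 × 3.08274 × 2.54469 = 76.9557 kN.
I_c = πr⁴/4 = π × 0.9⁴/4 = 0.5153 m⁴.
Centre of pressure: y_p = y_c + I_c/(y_c·A) = 5.9 + 0.5153/(5.9 × 2.54469) = 5.9 + 0.0343221 = 5.93432 m along the plane.
The resultant acts 0.9 + 0.0343221 = 0.934322 m (along the plate) below the hinge at the top edge, so the moment about the hinge is M = F × 0.934322 = 76.9557 × 0.934322 = 71.9014 kN·m.
A normal force at the bottom, 1.8 m from the hinge, must supply this moment: P = 71.9014/1.8 = 39.9452 kN.

P ≈ 40 kN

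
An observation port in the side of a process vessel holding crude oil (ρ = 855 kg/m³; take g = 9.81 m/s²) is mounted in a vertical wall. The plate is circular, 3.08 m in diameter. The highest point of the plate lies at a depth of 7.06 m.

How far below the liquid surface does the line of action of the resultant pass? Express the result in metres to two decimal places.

γ = ρg = 855 × 9.81 / 1000 = 8.38755 kN/m³.
The centroid is at the centre, 1.54 m below the top of the plate, so the centroid depth is h_c = 7.06 + 1.54 = 8.6 m.
A = π(1.54)² = 7.4506 m².
Resultant F = γ·h_c·A = 8.38755 × 8.6 × 7.4506 = 537.434 kN.
I_c = πr⁴/4 = π × 1.54⁴/4 = 4.41746 m⁴.
Centre of pressure: y_p = y_c + I_c/(y_c·A) = 8.6 + 4.41746/(8.6 × 7.4506) = 8.6 + 0.0689418 = 8.66894 m along the plane.

h_p = 8.67 m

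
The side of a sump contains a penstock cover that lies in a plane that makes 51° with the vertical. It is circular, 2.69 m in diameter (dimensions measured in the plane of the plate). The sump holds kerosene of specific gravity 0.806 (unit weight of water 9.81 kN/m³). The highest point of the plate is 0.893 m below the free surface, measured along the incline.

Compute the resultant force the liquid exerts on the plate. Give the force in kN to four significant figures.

F ≈ 63.29 kN

γ = 0.806 × 9.81 = 7.90686 kN/m³.
The plate makes 51° with the vertical, i.e. θ = 90° − 51° = 39° to the horizontal. Measuring y along the incline from the free-surface line, vertical depth h = y·sinθ with sinθ = 0.629320.
The centroid is at the centre, 1.345 m below the top of the plate, so y_c = 0.893 + 1.345 = 2.238 m and h_c = 2.238 × 0.629320 = 1.40842 m.
A = π(1.345)² = 5.68322 m².
Resultant F = γ·h_c·A = 7.90686 × 1.40842 × 5.68322 = 63.2894 kN.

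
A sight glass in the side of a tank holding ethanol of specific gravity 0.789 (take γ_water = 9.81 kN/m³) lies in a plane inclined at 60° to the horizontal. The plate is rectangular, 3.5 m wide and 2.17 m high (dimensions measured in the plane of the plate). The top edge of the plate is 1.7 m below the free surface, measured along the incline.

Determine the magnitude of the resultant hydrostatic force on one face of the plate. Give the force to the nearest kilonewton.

γ = 0.789 × 9.81 = 7.74009 kN/m³.
Let θ = 60° be the plate's angle to the horizontal; measure y along the incline from where the plane meets the free surface. Vertical depth h = y·sinθ with sinθ = 0.866025.
The centroid lies 2.17/2 = 1.085 m below the top edge, so y_c = 1.7 + 1.085 = 2.785 m and h_c = 2.785 × 0.866025 = 2.41188 m.
A = 3.5 × 2.17 = 7.595 m².
Resultant F = γ·h_c·A = 7.74009 × 2.41188 × 7.595 = 141.785 kN.

F ≈ 142 kN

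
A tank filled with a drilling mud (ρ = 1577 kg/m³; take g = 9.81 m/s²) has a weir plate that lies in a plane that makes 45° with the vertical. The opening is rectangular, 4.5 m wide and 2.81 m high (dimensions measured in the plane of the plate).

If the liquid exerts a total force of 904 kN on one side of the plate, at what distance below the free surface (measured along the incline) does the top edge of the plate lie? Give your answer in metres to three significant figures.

y_top ≈ 5.13 m

γ = ρg = 1577 × 9.81 / 1000 = 15.47037 kN/m³.
A = 4.5 × 2.81 = 12.645 m².
From F = γ·h_c·A, the centroid depth is h_c = 904/(15.47037 × 12.645) = 4.62114 m.
The plate makes 45° with the vertical, i.e. θ = 90° − 45° = 45° to the horizontal. Measuring y along the incline from the free-surface line, vertical depth h = y·sinθ with sinθ = 0.707107.
Along the incline, y_c = h_c/sinθ = 4.62114/0.707107 = 6.53528 m.
The centroid lies 2.81/2 = 1.405 m below the top edge, so the top edge sits at y_top = 6.53528 − 1.405 = 5.13028 m along the incline.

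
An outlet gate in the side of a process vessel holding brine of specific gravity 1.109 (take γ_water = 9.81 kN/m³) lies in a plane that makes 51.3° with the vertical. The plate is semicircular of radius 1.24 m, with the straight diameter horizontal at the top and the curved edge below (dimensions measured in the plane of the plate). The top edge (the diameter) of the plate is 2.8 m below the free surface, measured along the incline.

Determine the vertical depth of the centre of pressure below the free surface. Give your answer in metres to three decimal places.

γ = 1.109 × 9.81 = 10.87929 kN/m³.
The plate makes 51.3° with the vertical, i.e. θ = 90° − 51.3° = 38.7° to the horizontal. Measuring y along the incline from the free-surface line, vertical depth h = y·sinθ with sinθ = 0.625243.
The centroid of a semicircle lies 4r/(3π) = 0.526272 m from the diameter, here below the top edge, so y_c = 2.8 + 0.526272 = 3.32627 m and h_c = 3.32627 × 0.625243 = 2.07973 m.
A = πr²/2 = π × 1.24²/2 = 2.41526 m².
Resultant F = γ·h_c·A = 10.87929 × 2.07973 × 2.41526 = 54.6476 kN.
I_c = (π/8 − 8/(9π))·r⁴ = 0.109757 × 1.24⁴ = 0.259489 m⁴.
Centre of pressure: y_p = y_c + I_c/(y_c·A) = 3.32627 + 0.259489/(3.32627 × 2.41526) = 3.32627 + 0.0322996 = 3.35857 m along the plane.
Vertically, h_p = y_p·sinθ = 3.35857 × 0.625243 = 2.09992 m.

h_p = 2.100 m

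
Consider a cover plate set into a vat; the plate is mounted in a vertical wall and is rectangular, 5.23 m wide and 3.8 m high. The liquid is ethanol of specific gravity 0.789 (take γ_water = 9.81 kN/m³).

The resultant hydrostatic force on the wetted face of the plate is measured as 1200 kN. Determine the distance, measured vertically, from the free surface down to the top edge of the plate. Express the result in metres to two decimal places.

γ = 0.789 × 9.81 = 7.74009 kN/m³.
A = 5.23 × 3.8 = 19.874 m².
From F = γ·h_c·A, the centroid depth is h_c = 1200/(7.74009 × 19.874) = 7.80099 m.
The centroid lies 3.8/2 = 1.9 m below the top edge, so the top edge sits at h_top = 7.80099 − 1.9 = 5.90099 m below the surface.

d_top ≈ 5.90 m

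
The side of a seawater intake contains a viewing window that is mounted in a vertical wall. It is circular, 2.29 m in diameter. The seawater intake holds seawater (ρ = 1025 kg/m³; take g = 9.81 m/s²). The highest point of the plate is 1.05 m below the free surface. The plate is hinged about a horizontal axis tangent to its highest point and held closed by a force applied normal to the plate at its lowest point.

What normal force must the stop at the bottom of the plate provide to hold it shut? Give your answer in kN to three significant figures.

γ = ρg = 1025 × 9.81 / 1000 = 10.05525 kN/m³.
The centroid is at the centre, 1.145 m below the top of the plate, so the centroid depth is h_c = 1.05 + 1.145 = 2.195 m.
A = π(1.145)² = 4.11871 m².
Resultant F = γ·h_c·A = 10.05525 × 2.195 × 4.11871 = 90.9052 kN.
I_c = πr⁴/4 = π × 1.145⁴/4 = 1.34993 m⁴.
Centre of pressure: y_p = y_c + I_c/(y_c·A) = 2.195 + 1.34993/(2.195 × 4.11871) = 2.195 + 0.149319 = 2.34432 m along the plane.
The resultant acts 1.145 + 0.149319 = 1.29432 m (along the plate) below the hinge at the top edge, so the moment about the hinge is M = F × 1.29432 = 90.9052 × 1.29432 = 117.66 kN·m.
A normal force at the bottom, 2.29 m from the hinge, must supply this moment: P = 117.66/2.29 = 51.3799 kN.

P ≈ 51.4 kN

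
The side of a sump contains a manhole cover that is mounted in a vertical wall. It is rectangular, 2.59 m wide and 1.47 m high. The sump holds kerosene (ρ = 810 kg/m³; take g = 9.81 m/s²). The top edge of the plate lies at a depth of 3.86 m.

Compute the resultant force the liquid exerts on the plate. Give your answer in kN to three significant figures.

F ≈ 139 kN

γ = ρg = 810 × 9.81 / 1000 = 7.9461 kN/m³.
The centroid lies 1.47/2 = 0.735 m below the top edge, so the centroid depth is h_c = 3.86 + 0.735 = 4.595 m.
A = 2.59 × 1.47 = 3.8073 m².
Resultant F = γ·h_c·A = 7.9461 × 4.595 × 3.8073 = 139.013 kN.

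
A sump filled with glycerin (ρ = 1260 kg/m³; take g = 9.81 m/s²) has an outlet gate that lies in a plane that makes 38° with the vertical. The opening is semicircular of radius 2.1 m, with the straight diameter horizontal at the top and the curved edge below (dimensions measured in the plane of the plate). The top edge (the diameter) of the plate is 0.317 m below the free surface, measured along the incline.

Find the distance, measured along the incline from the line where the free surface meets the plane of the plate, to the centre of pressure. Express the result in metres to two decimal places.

γ = ρg = 1260 × 9.81 / 1000 = 12.3606 kN/m³.
The plate makes 38° with the vertical, i.e. θ = 90° − 38° = 52° to the horizontal. Measuring y along the incline from the free-surface line, vertical depth h = y·sinθ with sinθ = 0.788011.
The centroid of a semicircle lies 4r/(3π) = 0.891268 m from the diameter, here below the top edge, so y_c = 0.317 + 0.891268 = 1.20827 m and h_c = 1.20827 × 0.788011 = 0.95213 m.
A = πr²/2 = π × 2.1²/2 = 6.92721 m².
Resultant F = γ·h_c·A = 12.3606 × 0.95213 × 6.92721 = 81.5256 kN.
I_c = (π/8 − 8/(9π))·r⁴ = 0.109757 × 2.1⁴ = 2.13457 m⁴.
Centre of pressure: y_p = y_c + I_c/(y_c·A) = 1.20827 + 2.13457/(1.20827 × 6.92721) = 1.20827 + 0.255028 = 1.4633 m along the plane.

y_p = 1.46 m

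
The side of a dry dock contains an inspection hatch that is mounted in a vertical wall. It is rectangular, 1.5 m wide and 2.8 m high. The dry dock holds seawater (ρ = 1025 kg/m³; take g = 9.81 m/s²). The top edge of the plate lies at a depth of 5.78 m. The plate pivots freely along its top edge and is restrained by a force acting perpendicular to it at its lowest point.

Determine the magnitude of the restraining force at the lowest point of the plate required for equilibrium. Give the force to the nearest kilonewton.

P ≈ 161 kN

γ = ρg = 1025 × 9.81 / 1000 = 10.05525 kN/m³.
The centroid lies 2.8/2 = 1.4 m below the top edge, so the centroid depth is h_c = 5.78 + 1.4 = 7.18 m.
A = 1.5 × 2.8 = 4.2 m².
Resultant F = γ·h_c·A = 10.05525 × 7.18 × 4.2 = 303.226 kN.
I_c = b·h³/12 = 1.5 × 2.8³/12 = 2.744 m⁴.
Centre of pressure: y_p = y_c + I_c/(y_c·A) = 7.18 + 2.744/(7.18 × 4.2) = 7.18 + 0.0909935 = 7.27099 m along the plane.
The resultant acts 1.4 + 0.0909935 = 1.49099 m (along the plate) below the hinge at the top edge, so the moment about the hinge is M = F × 1.49099 = 303.226 × 1.49099 = 452.107 kN·m.
A normal force at the bottom, 2.8 m from the hinge, must supply this moment: P = 452.107/2.8 = 161.467 kN.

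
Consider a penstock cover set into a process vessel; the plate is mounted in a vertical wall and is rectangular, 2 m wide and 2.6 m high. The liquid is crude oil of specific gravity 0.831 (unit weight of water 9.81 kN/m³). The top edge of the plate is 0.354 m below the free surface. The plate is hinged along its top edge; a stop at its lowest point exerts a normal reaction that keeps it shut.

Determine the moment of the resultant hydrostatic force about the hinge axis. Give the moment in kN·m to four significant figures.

M ≈ 115.0 kN·m

γ = 0.831 × 9.81 = 8.15211 kN/m³.
The centroid lies 2.6/2 = 1.3 m below the top edge, so the centroid depth is h_c = 0.354 + 1.3 = 1.654 m.
A = 2 × 2.6 = 5.2 m².
Resultant F = γ·h_c·A = 8.15211 × 1.654 × 5.2 = 70.1147 kN.
I_c = b·h³/12 = 2 × 2.6³/12 = 2.92933 m⁴.
Centre of pressure: y_p = y_c + I_c/(y_c·A) = 1.654 + 2.92933/(1.654 × 5.2) = 1.654 + 0.340588 = 1.99459 m along the plane.
The resultant acts 1.3 + 0.340588 = 1.64059 m (along the plate) below the hinge at the top edge, so the moment about the hinge is M = F × 1.64059 = 70.1147 × 1.64059 = 115.029 kN·m.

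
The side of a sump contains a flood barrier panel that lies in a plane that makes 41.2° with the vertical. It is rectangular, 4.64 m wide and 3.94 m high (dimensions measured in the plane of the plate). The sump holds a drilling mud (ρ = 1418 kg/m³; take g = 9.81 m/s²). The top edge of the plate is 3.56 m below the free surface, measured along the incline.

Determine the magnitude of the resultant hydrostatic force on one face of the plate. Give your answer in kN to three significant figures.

γ = ρg = 1418 × 9.81 / 1000 = 13.91058 kN/m³.
The plate makes 41.2° with the vertical, i.e. θ = 90° − 41.2° = 48.8° to the horizontal. Measuring y along the incline from the free-surface line, vertical depth h = y·sinθ with sinθ = 0.752415.
The centroid lies 3.94/2 = 1.97 m below the top edge, so y_c = 3.56 + 1.97 = 5.53 m and h_c = 5.53 × 0.752415 = 4.16085 m.
A = 4.64 × 3.94 = 18.2816 m².
Resultant F = γ·h_c·A = 13.91058 × 4.16085 × 18.2816 = 1058.14 kN.

F ≈ 1060 kN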